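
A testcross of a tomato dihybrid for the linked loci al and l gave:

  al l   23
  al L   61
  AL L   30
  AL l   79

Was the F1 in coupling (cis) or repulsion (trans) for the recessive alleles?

The two most frequent classes are AL l (79) and al L (61); these are the parental (non-recombinant) types.
So the F1 carried AL l on one chromosome and al L on the other — the recessive alleles are on opposite chromosomes (trans / repulsion).

trans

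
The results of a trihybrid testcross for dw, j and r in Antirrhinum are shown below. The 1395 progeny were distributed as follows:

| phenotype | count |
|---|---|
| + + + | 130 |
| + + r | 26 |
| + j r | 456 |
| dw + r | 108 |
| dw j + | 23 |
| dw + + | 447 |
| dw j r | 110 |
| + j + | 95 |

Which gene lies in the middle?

j

The two most frequent reciprocal classes, dw + + and + j r, are the parental types, so the F1 was dw + + / + j r.
The two rarest classes, dw j + and + + r, are the double crossovers. Comparing them with the parentals, only the j allele has switched, so j is the middle locus and the order is r – j – dw.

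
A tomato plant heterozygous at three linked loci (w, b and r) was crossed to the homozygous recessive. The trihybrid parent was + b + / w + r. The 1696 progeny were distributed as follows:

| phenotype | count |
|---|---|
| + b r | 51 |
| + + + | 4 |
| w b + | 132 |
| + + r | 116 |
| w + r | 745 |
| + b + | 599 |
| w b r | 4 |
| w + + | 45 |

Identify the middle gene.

b

The two rarest classes, + + + and w b r, are the double crossovers. Comparing them with the parentals, only the b allele has switched, so b is the middle locus and the order is w – b – r.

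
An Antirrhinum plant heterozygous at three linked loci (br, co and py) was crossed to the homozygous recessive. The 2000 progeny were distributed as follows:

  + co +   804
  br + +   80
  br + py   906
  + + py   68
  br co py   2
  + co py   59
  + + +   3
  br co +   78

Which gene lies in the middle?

co

The two most frequent reciprocal classes, br + py and + co +, are the parental types, so the F1 was br + py / + co +.
The two rarest classes, br co py and + + +, are the double crossovers. Comparing them with the parentals, only the co allele has switched, so co is the middle locus and the order is py – co – br.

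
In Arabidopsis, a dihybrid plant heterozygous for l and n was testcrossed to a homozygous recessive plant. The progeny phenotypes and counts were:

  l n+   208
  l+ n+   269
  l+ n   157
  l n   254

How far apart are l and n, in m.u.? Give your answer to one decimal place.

41.1 m.u.

The two most frequent classes, l+ n+ (269) and l n (254), are the parental types, so the F1 was l+ n+ / l n.
The recombinant classes are l+ n and l n+: 157 + 208 = 365.
Recombination frequency = 365/888 = 0.4110 ≈ 41.1%, i.e. 41.1 m.u.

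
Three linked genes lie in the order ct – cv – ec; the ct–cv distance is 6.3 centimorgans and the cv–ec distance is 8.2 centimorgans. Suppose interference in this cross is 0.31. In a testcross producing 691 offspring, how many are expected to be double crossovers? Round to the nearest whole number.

2

Map distances give recombination frequencies of 0.063 and 0.082 for the two intervals.
With interference 0.31 (so coincidence = 0.69), expected double-crossover frequency = 0.063 × 0.082 × 0.69 = 0.00356.
Expected number = 0.00356 × 691 = 2.46 ≈ 2.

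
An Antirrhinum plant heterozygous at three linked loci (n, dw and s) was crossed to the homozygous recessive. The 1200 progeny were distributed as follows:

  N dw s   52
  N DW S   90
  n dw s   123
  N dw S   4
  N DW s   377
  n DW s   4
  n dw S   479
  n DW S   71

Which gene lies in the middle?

The two most frequent reciprocal classes, N DW s and n dw S, are the parental types, so the F1 was N DW s / n dw S.
The two rarest classes, n DW s and N dw S, are the double crossovers. Comparing them with the parentals, only the n allele has switched, so n is the middle locus and the order is dw – n – s.

n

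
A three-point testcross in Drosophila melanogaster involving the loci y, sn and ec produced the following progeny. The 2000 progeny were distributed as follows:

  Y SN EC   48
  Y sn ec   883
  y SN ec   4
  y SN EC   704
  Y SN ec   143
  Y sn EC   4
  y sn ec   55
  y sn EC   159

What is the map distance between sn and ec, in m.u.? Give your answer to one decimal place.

The two most frequent reciprocal classes, Y sn ec and y SN EC, are the parental types, so the F1 was Y sn ec / y SN EC.
The two rarest classes, Y sn EC and y SN ec, are the double crossovers. Comparing them with the parentals, only the ec allele has switched, so ec is the middle locus and the order is sn – ec – y.
Crossovers in the sn–ec interval produce the single-crossover classes Y SN ec and y sn EC (143 + 159 = 302) plus the double crossovers (8).
RF(sn–ec) = (302 + 8) / 2000 = 310/2000 = 0.1550 → 15.5 m.u.

15.5 m.u.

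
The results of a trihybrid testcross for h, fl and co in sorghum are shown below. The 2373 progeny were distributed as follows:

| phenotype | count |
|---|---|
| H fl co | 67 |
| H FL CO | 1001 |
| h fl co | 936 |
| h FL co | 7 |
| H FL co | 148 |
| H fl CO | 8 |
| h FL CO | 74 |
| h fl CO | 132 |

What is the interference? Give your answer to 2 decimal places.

The two most frequent reciprocal classes, H FL CO and h fl co, are the parental types, so the F1 was H FL CO / h fl co.
The two rarest classes, H fl CO and h FL co, are the double crossovers. Comparing them with the parentals, only the fl allele has switched, so fl is the middle locus and the order is h – fl – co.
h–fl: (141 + 15)/2373 = 0.0657; fl–co: (280 + 15)/2373 = 0.1243.
Expected DCO frequency = 0.0657 × 0.1243 ≈ 0.00817; observed = 15/2373 ≈ 0.00632.
Coefficient of coincidence = 0.00632/0.00817 ≈ 0.77; interference = 1 − 0.77 = 0.23.

0.23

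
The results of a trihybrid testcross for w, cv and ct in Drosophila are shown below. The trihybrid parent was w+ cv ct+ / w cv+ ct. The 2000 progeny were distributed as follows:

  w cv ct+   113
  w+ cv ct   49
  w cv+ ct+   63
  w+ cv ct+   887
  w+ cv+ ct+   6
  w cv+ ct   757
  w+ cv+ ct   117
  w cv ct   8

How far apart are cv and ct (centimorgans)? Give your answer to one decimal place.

6.3 centimorgans

The two rarest classes, w+ cv+ ct+ and w cv ct, are the double crossovers. Comparing them with the parentals, only the cv allele has switched, so cv is the middle locus and the order is ct – cv – w.
Crossovers in the ct–cv interval produce the single-crossover classes w+ cv ct and w cv+ ct+ (49 + 63 = 112) plus the double crossovers (14).
RF(ct–cv) = (112 + 14) / 2000 = 126/2000 = 0.0630 → 6.3 centimorgans.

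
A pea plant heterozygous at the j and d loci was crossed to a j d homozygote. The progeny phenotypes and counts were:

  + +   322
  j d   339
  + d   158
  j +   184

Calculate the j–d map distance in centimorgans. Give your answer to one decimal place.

34.1 centimorgans

The two most frequent classes, + + (322) and j d (339), are the parental types, so the F1 was + + / j d.
The recombinant classes are + d and j +: 158 + 184 = 342.
Recombination frequency = 342/1003 = 0.3410 ≈ 34.1%, i.e. 34.1 centimorgans.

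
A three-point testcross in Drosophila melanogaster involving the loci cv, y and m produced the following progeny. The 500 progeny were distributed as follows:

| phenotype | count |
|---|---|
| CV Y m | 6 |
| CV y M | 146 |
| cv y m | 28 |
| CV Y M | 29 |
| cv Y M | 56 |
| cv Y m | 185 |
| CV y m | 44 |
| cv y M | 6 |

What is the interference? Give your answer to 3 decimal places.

The two most frequent reciprocal classes, CV y M and cv Y m, are the parental types, so the F1 was CV y M / cv Y m.
The two rarest classes, cv y M and CV Y m, are the double crossovers. Comparing them with the parentals, only the cv allele has switched, so cv is the middle locus and the order is m – cv – y.
m–cv: (100 + 12)/500 = 0.2240; cv–y: (57 + 12)/500 = 0.1380.
Expected DCO frequency = 0.2240 × 0.1380 ≈ 0.03091; observed = 12/500 ≈ 0.02400.
Coefficient of coincidence = 0.02400/0.03091 ≈ 0.776; interference = 1 − 0.776 = 0.224.

0.224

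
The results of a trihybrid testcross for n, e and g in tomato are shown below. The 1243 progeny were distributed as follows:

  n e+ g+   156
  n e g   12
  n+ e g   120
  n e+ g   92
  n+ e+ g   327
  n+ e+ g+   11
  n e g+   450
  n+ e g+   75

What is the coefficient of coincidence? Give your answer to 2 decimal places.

The two most frequent reciprocal classes, n+ e+ g and n e g+, are the parental types, so the F1 was n+ e+ g / n e g+.
The two rarest classes, n+ e+ g+ and n e g, are the double crossovers. Comparing them with the parentals, only the g allele has switched, so g is the middle locus and the order is n – g – e.
n–g: (167 + 23)/1243 = 0.1529; g–e: (276 + 23)/1243 = 0.2405.
Expected DCO frequency = 0.1529 × 0.2405 ≈ 0.03677; observed = 23/1243 ≈ 0.01850.
Coefficient of coincidence = 0.01850/0.03677 ≈ 0.50.

0.50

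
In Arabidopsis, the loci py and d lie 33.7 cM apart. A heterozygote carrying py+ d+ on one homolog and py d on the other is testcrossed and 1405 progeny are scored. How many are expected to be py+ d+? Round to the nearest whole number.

A map distance of 33.7 cM corresponds to a recombination frequency of 0.337.
The F1 is py+ d+ / py d, so py+ d+ is a parental gamete class with expected frequency (1 − r)/2 = 0.663/2 = 0.3315.
Expected number = 0.3315 × 1405 = 465.76 ≈ 466.

466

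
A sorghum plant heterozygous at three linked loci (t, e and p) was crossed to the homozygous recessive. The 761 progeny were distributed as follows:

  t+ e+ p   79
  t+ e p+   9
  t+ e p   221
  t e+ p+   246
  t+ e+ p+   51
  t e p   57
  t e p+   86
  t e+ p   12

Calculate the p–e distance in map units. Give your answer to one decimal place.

The two most frequent reciprocal classes, t+ e p and t e+ p+, are the parental types, so the F1 was t+ e p / t e+ p+.
The two rarest classes, t+ e p+ and t e+ p, are the double crossovers. Comparing them with the parentals, only the p allele has switched, so p is the middle locus and the order is t – p – e.
Crossovers in the p–e interval produce the single-crossover classes t+ e+ p and t e p+ (79 + 86 = 165) plus the double crossovers (21).
RF(p–e) = (165 + 21) / 761 = 186/761 = 0.2444 → 24.4 map units.

24.4 map units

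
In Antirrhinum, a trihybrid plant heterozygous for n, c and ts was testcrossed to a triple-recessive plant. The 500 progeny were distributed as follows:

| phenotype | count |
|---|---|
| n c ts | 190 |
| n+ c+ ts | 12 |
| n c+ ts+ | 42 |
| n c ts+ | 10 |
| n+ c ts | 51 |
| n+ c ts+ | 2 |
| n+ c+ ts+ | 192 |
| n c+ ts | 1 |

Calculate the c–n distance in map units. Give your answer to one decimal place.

The two most frequent reciprocal classes, n c ts and n+ c+ ts+, are the parental types, so the F1 was n c ts / n+ c+ ts+.
The two rarest classes, n c+ ts and n+ c ts+, are the double crossovers. Comparing them with the parentals, only the c allele has switched, so c is the middle locus and the order is ts – c – n.
Crossovers in the c–n interval produce the single-crossover classes n+ c ts and n c+ ts+ (51 + 42 = 93) plus the double crossovers (3).
RF(c–n) = (93 + 3) / 500 = 96/500 = 0.1920 → 19.2 map units.

19.2 map units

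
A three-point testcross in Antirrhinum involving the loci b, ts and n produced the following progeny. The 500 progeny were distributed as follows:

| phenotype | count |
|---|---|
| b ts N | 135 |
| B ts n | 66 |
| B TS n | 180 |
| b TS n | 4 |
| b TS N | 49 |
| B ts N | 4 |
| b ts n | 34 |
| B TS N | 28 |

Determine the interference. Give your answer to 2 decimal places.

0.54

The two most frequent reciprocal classes, b ts N and B TS n, are the parental types, so the F1 was b ts N / B TS n.
The two rarest classes, B ts N and b TS n, are the double crossovers. Comparing them with the parentals, only the b allele has switched, so b is the middle locus and the order is ts – b – n.
ts–b: (115 + 8)/500 = 0.2460; b–n: (62 + 8)/500 = 0.1400.
Expected DCO frequency = 0.2460 × 0.1400 ≈ 0.03444; observed = 8/500 ≈ 0.01600.
Coefficient of coincidence = 0.01600/0.03444 ≈ 0.46; interference = 1 − 0.46 = 0.54.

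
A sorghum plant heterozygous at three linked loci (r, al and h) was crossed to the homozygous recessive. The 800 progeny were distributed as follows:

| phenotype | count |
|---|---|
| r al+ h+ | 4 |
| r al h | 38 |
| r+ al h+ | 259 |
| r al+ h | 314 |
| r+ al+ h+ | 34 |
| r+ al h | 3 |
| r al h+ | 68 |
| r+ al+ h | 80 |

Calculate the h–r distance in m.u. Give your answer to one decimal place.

The two most frequent reciprocal classes, r+ al h+ and r al+ h, are the parental types, so the F1 was r+ al h+ / r al+ h.
The two rarest classes, r+ al h and r al+ h+, are the double crossovers. Comparing them with the parentals, only the h allele has switched, so h is the middle locus and the order is r – h – al.
Crossovers in the r–h interval produce the single-crossover classes r al h+ and r+ al+ h (68 + 80 = 148) plus the double crossovers (7).
RF(r–h) = (148 + 7) / 800 = 155/800 = 0.1938 → 19.4 m.u.

19.4 m.u.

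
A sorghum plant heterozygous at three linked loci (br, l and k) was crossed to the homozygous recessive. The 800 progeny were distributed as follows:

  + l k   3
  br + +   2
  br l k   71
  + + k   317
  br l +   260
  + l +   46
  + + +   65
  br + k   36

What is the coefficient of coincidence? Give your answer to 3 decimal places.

The two most frequent reciprocal classes, br l + and + + k, are the parental types, so the F1 was br l + / + + k.
The two rarest classes, br + + and + l k, are the double crossovers. Comparing them with the parentals, only the l allele has switched, so l is the middle locus and the order is k – l – br.
k–l: (136 + 5)/800 = 0.1762; l–br: (82 + 5)/800 = 0.1087.
Expected DCO frequency = 0.1762 × 0.1087 ≈ 0.01915; observed = 5/800 ≈ 0.00625.
Coefficient of coincidence = 0.00625/0.01915 ≈ 0.326.

0.326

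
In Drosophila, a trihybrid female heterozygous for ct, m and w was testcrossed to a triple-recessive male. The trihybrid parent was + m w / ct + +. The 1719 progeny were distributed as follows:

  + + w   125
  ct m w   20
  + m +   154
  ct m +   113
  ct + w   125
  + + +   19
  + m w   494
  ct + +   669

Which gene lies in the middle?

The two rarest classes, ct m w and + + +, are the double crossovers. Comparing them with the parentals, only the ct allele has switched, so ct is the middle locus and the order is w – ct – m.

ct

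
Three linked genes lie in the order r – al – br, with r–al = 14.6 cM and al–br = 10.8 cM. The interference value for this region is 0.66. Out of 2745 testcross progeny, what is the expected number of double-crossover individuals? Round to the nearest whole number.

15

Map distances give recombination frequencies of 0.146 and 0.108 for the two intervals.
With interference 0.66 (so coincidence = 0.34), expected double-crossover frequency = 0.146 × 0.108 × 0.34 = 0.00536.
Expected number = 0.00536 × 2745 = 14.72 ≈ 15.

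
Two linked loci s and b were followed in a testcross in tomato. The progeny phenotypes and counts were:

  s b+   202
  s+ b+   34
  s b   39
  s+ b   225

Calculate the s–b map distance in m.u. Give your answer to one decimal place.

The two most frequent classes, s+ b (225) and s b+ (202), are the parental types, so the F1 was s+ b / s b+.
The recombinant classes are s+ b+ and s b: 34 + 39 = 73.
Recombination frequency = 73/500 = 0.1460 ≈ 14.6%, i.e. 14.6 m.u.

14.6 m.u.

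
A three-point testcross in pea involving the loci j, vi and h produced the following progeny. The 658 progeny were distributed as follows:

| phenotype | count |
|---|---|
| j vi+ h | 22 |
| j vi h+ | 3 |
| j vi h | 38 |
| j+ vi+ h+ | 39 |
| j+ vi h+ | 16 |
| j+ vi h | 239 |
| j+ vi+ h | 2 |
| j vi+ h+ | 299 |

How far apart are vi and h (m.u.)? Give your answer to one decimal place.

6.5 m.u.

The two most frequent reciprocal classes, j vi+ h+ and j+ vi h, are the parental types, so the F1 was j vi+ h+ / j+ vi h.
The two rarest classes, j vi h+ and j+ vi+ h, are the double crossovers. Comparing them with the parentals, only the vi allele has switched, so vi is the middle locus and the order is h – vi – j.
Crossovers in the h–vi interval produce the single-crossover classes j vi+ h and j+ vi h+ (22 + 16 = 38) plus the double crossovers (5).
RF(h–vi) = (38 + 5) / 658 = 43/658 = 0.0653 → 6.5 m.u.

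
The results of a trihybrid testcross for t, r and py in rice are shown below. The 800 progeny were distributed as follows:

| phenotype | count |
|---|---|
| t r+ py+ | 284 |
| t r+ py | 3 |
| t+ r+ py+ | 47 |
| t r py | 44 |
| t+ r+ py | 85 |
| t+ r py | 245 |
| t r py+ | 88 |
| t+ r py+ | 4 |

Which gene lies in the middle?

The two most frequent reciprocal classes, t+ r py and t r+ py+, are the parental types, so the F1 was t+ r py / t r+ py+.
The two rarest classes, t+ r py+ and t r+ py, are the double crossovers. Comparing them with the parentals, only the py allele has switched, so py is the middle locus and the order is r – py – t.

py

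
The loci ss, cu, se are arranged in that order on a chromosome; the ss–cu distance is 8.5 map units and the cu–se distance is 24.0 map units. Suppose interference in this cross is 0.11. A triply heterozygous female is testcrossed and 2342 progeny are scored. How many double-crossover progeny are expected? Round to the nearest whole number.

43

Map distances give recombination frequencies of 0.085 and 0.240 for the two intervals.
With interference 0.11 (so coincidence = 0.89), expected double-crossover frequency = 0.085 × 0.240 × 0.89 = 0.01816.
Expected number = 0.01816 × 2342 = 42.52 ≈ 43.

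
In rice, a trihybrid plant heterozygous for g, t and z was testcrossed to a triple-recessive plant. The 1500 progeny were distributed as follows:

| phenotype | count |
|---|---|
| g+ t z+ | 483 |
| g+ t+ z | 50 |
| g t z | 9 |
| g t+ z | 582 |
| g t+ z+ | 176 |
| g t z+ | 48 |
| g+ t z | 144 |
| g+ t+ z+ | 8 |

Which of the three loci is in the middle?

The two most frequent reciprocal classes, g t+ z and g+ t z+, are the parental types, so the F1 was g t+ z / g+ t z+.
The two rarest classes, g t z and g+ t+ z+, are the double crossovers. Comparing them with the parentals, only the t allele has switched, so t is the middle locus and the order is g – t – z.

t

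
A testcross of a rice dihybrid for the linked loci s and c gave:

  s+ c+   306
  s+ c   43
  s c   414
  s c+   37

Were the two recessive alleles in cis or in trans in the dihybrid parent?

cis

The two most frequent classes are s+ c+ (306) and s c (414); these are the parental (non-recombinant) types.
So the F1 carried s+ c+ on one chromosome and s c on the other — the recessive alleles are on the same chromosome (cis / coupling).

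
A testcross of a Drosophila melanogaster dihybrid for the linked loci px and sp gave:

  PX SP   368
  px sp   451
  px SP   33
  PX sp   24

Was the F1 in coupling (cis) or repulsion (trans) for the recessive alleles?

cis

The two most frequent classes are PX SP (368) and px sp (451); these are the parental (non-recombinant) types.
So the F1 carried PX SP on one chromosome and px sp on the other — the recessive alleles are on the same chromosome (cis / coupling).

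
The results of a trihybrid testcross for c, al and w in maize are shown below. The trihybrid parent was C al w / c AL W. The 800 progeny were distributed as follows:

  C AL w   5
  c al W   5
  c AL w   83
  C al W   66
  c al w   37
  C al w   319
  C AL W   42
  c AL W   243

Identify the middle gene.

al

The two rarest classes, C AL w and c al W, are the double crossovers. Comparing them with the parentals, only the al allele has switched, so al is the middle locus and the order is c – al – w.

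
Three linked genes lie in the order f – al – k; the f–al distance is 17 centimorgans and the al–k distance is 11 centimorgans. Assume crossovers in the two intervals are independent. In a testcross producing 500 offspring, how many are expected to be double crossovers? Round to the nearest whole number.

Map distances give recombination frequencies of 0.170 and 0.110 for the two intervals.
With no interference, expected double-crossover frequency = 0.170 × 0.110 = 0.01870.
Expected number = 0.01870 × 500 = 9.35 ≈ 9.

9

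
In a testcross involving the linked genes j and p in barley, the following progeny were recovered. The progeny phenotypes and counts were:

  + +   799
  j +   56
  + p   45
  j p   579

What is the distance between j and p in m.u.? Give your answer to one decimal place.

The two most frequent classes, + + (799) and j p (579), are the parental types, so the F1 was + + / j p.
The recombinant classes are + p and j +: 45 + 56 = 101.
Recombination frequency = 101/1479 = 0.0683 ≈ 6.8%, i.e. 6.8 m.u.

6.8 m.u.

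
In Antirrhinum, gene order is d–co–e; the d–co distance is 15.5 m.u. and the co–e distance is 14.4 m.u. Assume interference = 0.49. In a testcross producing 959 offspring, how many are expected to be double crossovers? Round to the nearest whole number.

Map distances give recombination frequencies of 0.155 and 0.144 for the two intervals.
With interference 0.49 (so coincidence = 0.51), expected double-crossover frequency = 0.155 × 0.144 × 0.51 = 0.01138.
Expected number = 0.01138 × 959 = 10.92 ≈ 11.

11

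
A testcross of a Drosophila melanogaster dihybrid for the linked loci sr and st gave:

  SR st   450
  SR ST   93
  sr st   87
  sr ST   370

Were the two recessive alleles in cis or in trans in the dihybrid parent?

trans

The two most frequent classes are SR st (450) and sr ST (370); these are the parental (non-recombinant) types.
So the F1 carried SR st on one chromosome and sr ST on the other — the recessive alleles are on opposite chromosomes (trans / repulsion).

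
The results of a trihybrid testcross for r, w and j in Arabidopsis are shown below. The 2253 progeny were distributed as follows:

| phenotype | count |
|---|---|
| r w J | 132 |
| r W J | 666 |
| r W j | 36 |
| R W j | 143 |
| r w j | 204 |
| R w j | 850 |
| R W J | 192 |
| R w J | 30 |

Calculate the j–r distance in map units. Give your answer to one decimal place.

20.5 map units

The two most frequent reciprocal classes, r W J and R w j, are the parental types, so the F1 was r W J / R w j.
The two rarest classes, r W j and R w J, are the double crossovers. Comparing them with the parentals, only the j allele has switched, so j is the middle locus and the order is w – j – r.
Crossovers in the j–r interval produce the single-crossover classes R W J and r w j (192 + 204 = 396) plus the double crossovers (66).
RF(j–r) = (396 + 66) / 2253 = 462/2253 = 0.2051 → 20.5 map units.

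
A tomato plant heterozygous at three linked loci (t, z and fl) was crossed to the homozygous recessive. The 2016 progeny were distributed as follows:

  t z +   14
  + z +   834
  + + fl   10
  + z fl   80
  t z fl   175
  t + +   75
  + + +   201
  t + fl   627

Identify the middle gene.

t

The two most frequent reciprocal classes, t + fl and + z +, are the parental types, so the F1 was t + fl / + z +.
The two rarest classes, + + fl and t z +, are the double crossovers. Comparing them with the parentals, only the t allele has switched, so t is the middle locus and the order is fl – t – z.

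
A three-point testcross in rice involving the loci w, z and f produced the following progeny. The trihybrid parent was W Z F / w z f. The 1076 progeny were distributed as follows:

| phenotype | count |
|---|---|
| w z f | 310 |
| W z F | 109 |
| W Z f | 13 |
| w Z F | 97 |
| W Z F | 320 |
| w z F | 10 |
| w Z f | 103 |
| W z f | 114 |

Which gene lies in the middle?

The two rarest classes, W Z f and w z F, are the double crossovers. Comparing them with the parentals, only the f allele has switched, so f is the middle locus and the order is w – f – z.

f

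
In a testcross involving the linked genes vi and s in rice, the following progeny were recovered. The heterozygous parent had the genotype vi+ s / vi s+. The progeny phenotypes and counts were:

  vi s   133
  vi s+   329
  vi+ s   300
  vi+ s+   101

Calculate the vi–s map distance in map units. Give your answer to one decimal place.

The recombinant classes are vi+ s+ and vi s: 101 + 133 = 234.
Recombination frequency = 234/863 = 0.2711 ≈ 27.1%, i.e. 27.1 map units.

27.1 map units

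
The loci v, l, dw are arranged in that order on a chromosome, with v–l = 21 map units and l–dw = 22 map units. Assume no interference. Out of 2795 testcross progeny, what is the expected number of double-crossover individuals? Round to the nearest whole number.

Map distances give recombination frequencies of 0.210 and 0.220 for the two intervals.
With no interference, expected double-crossover frequency = 0.210 × 0.220 = 0.04620.
Expected number = 0.04620 × 2795 = 129.13 ≈ 129.

129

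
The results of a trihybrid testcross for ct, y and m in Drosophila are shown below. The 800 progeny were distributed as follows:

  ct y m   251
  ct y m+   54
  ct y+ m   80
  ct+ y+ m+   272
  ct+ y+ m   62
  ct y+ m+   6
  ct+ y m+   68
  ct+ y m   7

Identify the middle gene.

ct

The two most frequent reciprocal classes, ct+ y+ m+ and ct y m, are the parental types, so the F1 was ct+ y+ m+ / ct y m.
The two rarest classes, ct y+ m+ and ct+ y m, are the double crossovers. Comparing them with the parentals, only the ct allele has switched, so ct is the middle locus and the order is m – ct – y.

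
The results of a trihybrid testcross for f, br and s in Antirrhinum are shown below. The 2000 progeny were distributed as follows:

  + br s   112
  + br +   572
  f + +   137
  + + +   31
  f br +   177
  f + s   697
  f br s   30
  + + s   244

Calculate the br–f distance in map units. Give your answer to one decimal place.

The two most frequent reciprocal classes, f + s and + br +, are the parental types, so the F1 was f + s / + br +.
The two rarest classes, f br s and + + +, are the double crossovers. Comparing them with the parentals, only the br allele has switched, so br is the middle locus and the order is s – br – f.
Crossovers in the br–f interval produce the single-crossover classes + + s and f br + (244 + 177 = 421) plus the double crossovers (61).
RF(br–f) = (421 + 61) / 2000 = 482/2000 = 0.2410 → 24.1 map units.

24.1 map units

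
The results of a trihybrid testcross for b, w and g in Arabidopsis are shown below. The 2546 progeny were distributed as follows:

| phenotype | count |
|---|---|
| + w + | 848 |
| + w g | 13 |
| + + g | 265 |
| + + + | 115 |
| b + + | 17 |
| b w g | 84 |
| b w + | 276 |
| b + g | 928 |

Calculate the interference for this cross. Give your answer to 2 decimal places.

0.42

The two most frequent reciprocal classes, b + g and + w +, are the parental types, so the F1 was b + g / + w +.
The two rarest classes, b + + and + w g, are the double crossovers. Comparing them with the parentals, only the g allele has switched, so g is the middle locus and the order is w – g – b.
w–g: (199 + 30)/2546 = 0.0899; g–b: (541 + 30)/2546 = 0.2243.
Expected DCO frequency = 0.0899 × 0.2243 ≈ 0.02016; observed = 30/2546 ≈ 0.01178.
Coefficient of coincidence = 0.01178/0.02016 ≈ 0.58; interference = 1 − 0.58 = 0.42.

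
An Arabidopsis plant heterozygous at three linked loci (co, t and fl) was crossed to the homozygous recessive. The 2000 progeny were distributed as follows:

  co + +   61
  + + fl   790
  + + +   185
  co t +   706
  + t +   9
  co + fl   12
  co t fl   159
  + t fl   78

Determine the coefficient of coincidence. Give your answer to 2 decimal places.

0.72

The two most frequent reciprocal classes, co t + and + + fl, are the parental types, so the F1 was co t + / + + fl.
The two rarest classes, + t + and co + fl, are the double crossovers. Comparing them with the parentals, only the co allele has switched, so co is the middle locus and the order is t – co – fl.
t–co: (139 + 21)/2000 = 0.0800; co–fl: (344 + 21)/2000 = 0.1825.
Expected DCO frequency = 0.0800 × 0.1825 ≈ 0.01460; observed = 21/2000 ≈ 0.01050.
Coefficient of coincidence = 0.01050/0.01460 ≈ 0.72.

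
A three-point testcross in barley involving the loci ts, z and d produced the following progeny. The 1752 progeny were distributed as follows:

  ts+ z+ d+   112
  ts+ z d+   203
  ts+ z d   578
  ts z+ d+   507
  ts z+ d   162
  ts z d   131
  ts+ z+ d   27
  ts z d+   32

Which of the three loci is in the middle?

The two most frequent reciprocal classes, ts z+ d+ and ts+ z d, are the parental types, so the F1 was ts z+ d+ / ts+ z d.
The two rarest classes, ts z d+ and ts+ z+ d, are the double crossovers. Comparing them with the parentals, only the z allele has switched, so z is the middle locus and the order is ts – z – d.

z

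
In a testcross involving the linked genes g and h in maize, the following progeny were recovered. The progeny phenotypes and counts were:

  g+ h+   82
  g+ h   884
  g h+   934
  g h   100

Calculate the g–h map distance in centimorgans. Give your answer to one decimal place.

9.1 centimorgans

The two most frequent classes, g+ h (884) and g h+ (934), are the parental types, so the F1 was g+ h / g h+.
The recombinant classes are g+ h+ and g h: 82 + 100 = 182.
Recombination frequency = 182/2000 = 0.0910 ≈ 9.1%, i.e. 9.1 centimorgans.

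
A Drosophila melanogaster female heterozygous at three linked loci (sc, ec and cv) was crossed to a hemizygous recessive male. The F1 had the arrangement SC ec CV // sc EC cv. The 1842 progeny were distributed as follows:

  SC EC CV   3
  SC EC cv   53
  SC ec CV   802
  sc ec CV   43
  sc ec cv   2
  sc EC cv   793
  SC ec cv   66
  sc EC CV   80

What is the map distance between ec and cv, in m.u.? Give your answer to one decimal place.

8.2 m.u.

The two rarest classes, SC EC CV and sc ec cv, are the double crossovers. Comparing them with the parentals, only the ec allele has switched, so ec is the middle locus and the order is cv – ec – sc.
Crossovers in the cv–ec interval produce the single-crossover classes SC ec cv and sc EC CV (66 + 80 = 146) plus the double crossovers (5).
RF(cv–ec) = (146 + 5) / 1842 = 151/1842 = 0.0820 → 8.2 m.u.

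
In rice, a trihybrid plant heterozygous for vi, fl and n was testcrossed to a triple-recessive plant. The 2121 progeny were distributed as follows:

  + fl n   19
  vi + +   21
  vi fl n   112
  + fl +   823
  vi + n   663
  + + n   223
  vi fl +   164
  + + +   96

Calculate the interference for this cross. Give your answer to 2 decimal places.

0.20

The two most frequent reciprocal classes, + fl + and vi + n, are the parental types, so the F1 was + fl + / vi + n.
The two rarest classes, + fl n and vi + +, are the double crossovers. Comparing them with the parentals, only the n allele has switched, so n is the middle locus and the order is fl – n – vi.
fl–n: (208 + 40)/2121 = 0.1169; n–vi: (387 + 40)/2121 = 0.2013.
Expected DCO frequency = 0.1169 × 0.2013 ≈ 0.02353; observed = 40/2121 ≈ 0.01886.
Coefficient of coincidence = 0.01886/0.02353 ≈ 0.80; interference = 1 − 0.80 = 0.20.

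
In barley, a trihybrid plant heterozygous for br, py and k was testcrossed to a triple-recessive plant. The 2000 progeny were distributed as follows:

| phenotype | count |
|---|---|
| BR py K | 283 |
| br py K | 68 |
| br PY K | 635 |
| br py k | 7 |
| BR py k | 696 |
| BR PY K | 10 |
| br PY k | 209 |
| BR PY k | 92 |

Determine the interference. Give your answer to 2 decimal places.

The two most frequent reciprocal classes, br PY K and BR py k, are the parental types, so the F1 was br PY K / BR py k.
The two rarest classes, BR PY K and br py k, are the double crossovers. Comparing them with the parentals, only the br allele has switched, so br is the middle locus and the order is k – br – py.
k–br: (492 + 17)/2000 = 0.2545; br–py: (160 + 17)/2000 = 0.0885.
Expected DCO frequency = 0.2545 × 0.0885 ≈ 0.02252; observed = 17/2000 ≈ 0.00850.
Coefficient of coincidence = 0.00850/0.02252 ≈ 0.38; interference = 1 − 0.38 = 0.62.

0.62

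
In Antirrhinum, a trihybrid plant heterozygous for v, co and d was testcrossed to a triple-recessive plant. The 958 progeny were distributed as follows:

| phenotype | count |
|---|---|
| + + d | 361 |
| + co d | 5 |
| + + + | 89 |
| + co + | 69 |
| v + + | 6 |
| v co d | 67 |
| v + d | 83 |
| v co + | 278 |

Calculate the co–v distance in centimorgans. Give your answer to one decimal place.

The two most frequent reciprocal classes, v co + and + + d, are the parental types, so the F1 was v co + / + + d.
The two rarest classes, v + + and + co d, are the double crossovers. Comparing them with the parentals, only the co allele has switched, so co is the middle locus and the order is d – co – v.
Crossovers in the co–v interval produce the single-crossover classes + co + and v + d (69 + 83 = 152) plus the double crossovers (11).
RF(co–v) = (152 + 11) / 958 = 163/958 = 0.1701 → 17.0 centimorgans.

17.0 centimorgans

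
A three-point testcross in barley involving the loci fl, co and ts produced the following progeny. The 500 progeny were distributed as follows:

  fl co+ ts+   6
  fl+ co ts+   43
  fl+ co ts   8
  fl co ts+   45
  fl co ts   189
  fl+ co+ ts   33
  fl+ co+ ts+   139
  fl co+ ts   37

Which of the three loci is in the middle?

fl

The two most frequent reciprocal classes, fl co ts and fl+ co+ ts+, are the parental types, so the F1 was fl co ts / fl+ co+ ts+.
The two rarest classes, fl+ co ts and fl co+ ts+, are the double crossovers. Comparing them with the parentals, only the fl allele has switched, so fl is the middle locus and the order is ts – fl – co.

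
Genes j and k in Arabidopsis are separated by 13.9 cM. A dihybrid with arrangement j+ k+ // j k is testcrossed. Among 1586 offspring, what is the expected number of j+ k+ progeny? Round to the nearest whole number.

A map distance of 13.9 cM corresponds to a recombination frequency of 0.139.
The F1 is j+ k+ / j k, so j+ k+ is a parental gamete class with expected frequency (1 − r)/2 = 0.861/2 = 0.4305.
Expected number = 0.4305 × 1586 = 682.77 ≈ 683.

683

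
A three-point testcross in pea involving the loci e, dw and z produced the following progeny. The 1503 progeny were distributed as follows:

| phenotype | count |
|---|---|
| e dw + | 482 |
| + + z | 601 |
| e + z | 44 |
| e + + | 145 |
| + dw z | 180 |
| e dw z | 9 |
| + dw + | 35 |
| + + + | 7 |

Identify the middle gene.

The two most frequent reciprocal classes, + + z and e dw +, are the parental types, so the F1 was + + z / e dw +.
The two rarest classes, + + + and e dw z, are the double crossovers. Comparing them with the parentals, only the z allele has switched, so z is the middle locus and the order is dw – z – e.

z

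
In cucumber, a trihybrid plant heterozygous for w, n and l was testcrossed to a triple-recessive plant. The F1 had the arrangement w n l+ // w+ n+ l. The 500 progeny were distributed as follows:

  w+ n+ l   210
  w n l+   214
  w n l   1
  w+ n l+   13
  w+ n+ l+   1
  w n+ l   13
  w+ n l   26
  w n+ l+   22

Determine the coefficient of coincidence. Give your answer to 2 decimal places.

0.71

The two rarest classes, w n l and w+ n+ l+, are the double crossovers. Comparing them with the parentals, only the l allele has switched, so l is the middle locus and the order is n – l – w.
n–l: (48 + 2)/500 = 0.1000; l–w: (26 + 2)/500 = 0.0560.
Expected DCO frequency = 0.1000 × 0.0560 ≈ 0.00560; observed = 2/500 ≈ 0.00400.
Coefficient of coincidence = 0.00400/0.00560 ≈ 0.71.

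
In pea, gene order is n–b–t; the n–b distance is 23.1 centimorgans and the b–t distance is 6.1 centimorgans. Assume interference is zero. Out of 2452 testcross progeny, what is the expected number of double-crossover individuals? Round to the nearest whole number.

Map distances give recombination frequencies of 0.231 and 0.061 for the two intervals.
With no interference, expected double-crossover frequency = 0.231 × 0.061 = 0.01409.
Expected number = 0.01409 × 2452 = 34.55 ≈ 35.

35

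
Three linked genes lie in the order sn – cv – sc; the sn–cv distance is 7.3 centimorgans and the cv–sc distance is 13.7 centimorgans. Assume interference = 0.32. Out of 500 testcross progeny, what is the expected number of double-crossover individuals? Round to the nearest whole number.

Map distances give recombination frequencies of 0.073 and 0.137 for the two intervals.
With interference 0.32 (so coincidence = 0.68), expected double-crossover frequency = 0.073 × 0.137 × 0.68 = 0.00680.
Expected number = 0.00680 × 500 = 3.40 ≈ 3.

3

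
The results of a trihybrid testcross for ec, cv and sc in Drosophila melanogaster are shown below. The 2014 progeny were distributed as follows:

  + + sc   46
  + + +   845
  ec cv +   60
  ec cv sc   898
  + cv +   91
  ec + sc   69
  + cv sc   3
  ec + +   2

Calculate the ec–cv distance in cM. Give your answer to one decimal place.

The two most frequent reciprocal classes, + + + and ec cv sc, are the parental types, so the F1 was + + + / ec cv sc.
The two rarest classes, ec + + and + cv sc, are the double crossovers. Comparing them with the parentals, only the ec allele has switched, so ec is the middle locus and the order is sc – ec – cv.
Crossovers in the ec–cv interval produce the single-crossover classes + cv + and ec + sc (91 + 69 = 160) plus the double crossovers (5).
RF(ec–cv) = (160 + 5) / 2014 = 165/2014 = 0.0819 → 8.2 cM.

8.2 cM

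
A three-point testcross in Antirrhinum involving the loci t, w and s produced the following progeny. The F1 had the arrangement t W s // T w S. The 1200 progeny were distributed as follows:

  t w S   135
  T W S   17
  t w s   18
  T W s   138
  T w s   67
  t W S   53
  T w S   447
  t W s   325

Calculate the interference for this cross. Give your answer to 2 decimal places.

0.12

The two rarest classes, t w s and T W S, are the double crossovers. Comparing them with the parentals, only the w allele has switched, so w is the middle locus and the order is s – w – t.
s–w: (120 + 35)/1200 = 0.1292; w–t: (273 + 35)/1200 = 0.2567.
Expected DCO frequency = 0.1292 × 0.2567 ≈ 0.03317; observed = 35/1200 ≈ 0.02917.
Coefficient of coincidence = 0.02917/0.03317 ≈ 0.88; interference = 1 − 0.88 = 0.12.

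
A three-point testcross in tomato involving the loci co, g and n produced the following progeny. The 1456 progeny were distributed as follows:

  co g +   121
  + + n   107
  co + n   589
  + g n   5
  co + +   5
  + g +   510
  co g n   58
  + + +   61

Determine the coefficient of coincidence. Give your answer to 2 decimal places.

0.47

The two most frequent reciprocal classes, co + n and + g +, are the parental types, so the F1 was co + n / + g +.
The two rarest classes, co + + and + g n, are the double crossovers. Comparing them with the parentals, only the n allele has switched, so n is the middle locus and the order is co – n – g.
co–n: (228 + 10)/1456 = 0.1635; n–g: (119 + 10)/1456 = 0.0886.
Expected DCO frequency = 0.1635 × 0.0886 ≈ 0.01449; observed = 10/1456 ≈ 0.00687.
Coefficient of coincidence = 0.00687/0.01449 ≈ 0.47.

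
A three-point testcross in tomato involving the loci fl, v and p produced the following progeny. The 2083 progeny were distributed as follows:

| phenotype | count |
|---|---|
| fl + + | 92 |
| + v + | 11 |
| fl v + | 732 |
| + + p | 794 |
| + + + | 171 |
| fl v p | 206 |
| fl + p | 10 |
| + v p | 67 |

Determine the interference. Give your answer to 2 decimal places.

0.39

The two most frequent reciprocal classes, fl v + and + + p, are the parental types, so the F1 was fl v + / + + p.
The two rarest classes, + v + and fl + p, are the double crossovers. Comparing them with the parentals, only the fl allele has switched, so fl is the middle locus and the order is p – fl – v.
p–fl: (377 + 21)/2083 = 0.1911; fl–v: (159 + 21)/2083 = 0.0864.
Expected DCO frequency = 0.1911 × 0.0864 ≈ 0.01651; observed = 21/2083 ≈ 0.01008.
Coefficient of coincidence = 0.01008/0.01651 ≈ 0.61; interference = 1 − 0.61 = 0.39.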